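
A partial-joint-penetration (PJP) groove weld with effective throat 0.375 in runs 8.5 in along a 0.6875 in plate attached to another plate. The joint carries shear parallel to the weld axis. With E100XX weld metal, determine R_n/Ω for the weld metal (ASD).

E100XX → F_EXX = 100 ksi.
Effective throat (given) t_e = 0.375 in.
A_we = 0.375 × 8.5 = 3.188 in².
F_nw = 0.6 F_EXX = 60 ksi.
R_n/Ω = (60 × 3.188) / 2.0 = 95.62 kip.

R_n/Ω ≈ 95.6 kip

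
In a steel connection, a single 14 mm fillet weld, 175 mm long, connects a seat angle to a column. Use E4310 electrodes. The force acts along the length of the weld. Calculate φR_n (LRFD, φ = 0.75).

E43XX → F_EXX = 430 MPa.
Effective throat t_e = 0.707 × 14 = 9.898 mm.
Total length L = 175 mm; A_we = 9.898 × 175 = 1732 mm².
F_nw = 0.6 F_EXX = 0.6 × 430 = 258 MPa.
φR_n = 0.75 × 258 × 1732 × 10⁻³ = 335.2 kN.

φR_n ≈ 335 kN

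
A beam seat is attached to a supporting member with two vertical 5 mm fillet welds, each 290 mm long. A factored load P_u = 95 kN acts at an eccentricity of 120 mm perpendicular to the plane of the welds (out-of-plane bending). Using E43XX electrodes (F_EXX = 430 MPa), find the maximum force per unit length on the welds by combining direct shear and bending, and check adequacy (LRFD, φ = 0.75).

f_max ≈ 438 N/mm; adequate

L_w = 2 × 290 = 580 mm; section modulus (unit throat) S = 2 × L²/6 = 28030 mm².
Direct shear f_v = P/L_w = 95×10³/580 = 163.8 N/mm.
Moment M = P × e = 95×10³ × 120 = 11400000 N·mm; bending f_b = M/S = 406.7 N/mm.
f_max = √(f_v² + f_b²) = √(163.8² + 406.7²) = 438.4 N/mm.
φr_n = 0.75 × 0.6 × 430 × (0.707 × 5) = 684 N/mm → adequate.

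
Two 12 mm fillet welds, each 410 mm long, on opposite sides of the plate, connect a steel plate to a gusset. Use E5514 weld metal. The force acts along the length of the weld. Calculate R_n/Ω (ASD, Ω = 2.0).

R_n/Ω ≈ 1150 kN

E55XX → F_EXX = 550 MPa.
Effective throat t_e = 0.707 × 12 = 8.484 mm.
Total length L = 820 mm; A_we = 8.484 × 820 = 6957 mm².
F_nw = 0.6 F_EXX = 0.6 × 550 = 330 MPa.
R_n = 330 × 6957 × 10⁻³ = 2296 kN; R_n/Ω = 2296/2.0 = 1148 kN.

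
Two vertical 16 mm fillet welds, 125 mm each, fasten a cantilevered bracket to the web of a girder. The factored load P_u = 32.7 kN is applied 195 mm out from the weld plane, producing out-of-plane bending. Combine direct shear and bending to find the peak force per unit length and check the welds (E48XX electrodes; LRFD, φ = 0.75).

E48XX → F_EXX = 480 MPa.
L_w = 2 × 125 = 250 mm; section modulus (unit throat) S = 2 × L²/6 = 5208 mm².
Direct shear f_v = P/L_w = 32.7×10³/250 = 130.8 N/mm.
Moment M = P × e = 32.7×10³ × 195 = 6376500 N·mm; bending f_b = M/S = 1224 N/mm.
f_max = √(f_v² + f_b²) = √(130.8² + 1224²) = 1231 N/mm.
φr_n = 0.75 × 0.6 × 480 × (0.707 × 16) = 2443 N/mm → adequate.

f_max ≈ 1230 N/mm; adequate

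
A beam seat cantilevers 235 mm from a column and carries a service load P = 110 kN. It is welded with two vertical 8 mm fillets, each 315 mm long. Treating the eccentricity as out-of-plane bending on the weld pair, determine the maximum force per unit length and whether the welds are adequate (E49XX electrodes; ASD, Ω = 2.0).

E49XX → F_EXX = 490 MPa.
L_w = 2 × 315 = 630 mm; section modulus (unit throat) S = 2 × L²/6 = 33080 mm².
Direct shear f_v = P/L_w = 110×10³/630 = 174.6 N/mm.
Moment M = P × e = 110×10³ × 235 = 25850000 N·mm; bending f_b = M/S = 781.6 N/mm.
f_max = √(f_v² + f_b²) = √(174.6² + 781.6²) = 800.8 N/mm.
r_n/Ω = (1/2.0) × 0.6 × 490 × (0.707 × 8) = 831.4 N/mm → adequate.

f_max ≈ 801 N/mm; adequate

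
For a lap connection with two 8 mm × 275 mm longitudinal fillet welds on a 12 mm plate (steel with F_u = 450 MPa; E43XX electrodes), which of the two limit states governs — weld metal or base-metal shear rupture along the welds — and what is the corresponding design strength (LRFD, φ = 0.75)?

φR_n ≈ 602 kN (weld metal governs)

E43XX → F_EXX = 430 MPa.
t_e = 0.707 × 8 = 5.656 mm; L = 550 mm.
Weld metal: φR_n = 0.75 × 0.6 × 430 × 5.656 × 550 × 10⁻³ = 601.9 kN.
Base metal (shear rupture): φR_n = 0.75 × 0.6 × 450 × 12 × 550 × 10⁻³ = 1336 kN.
Governing: weld metal.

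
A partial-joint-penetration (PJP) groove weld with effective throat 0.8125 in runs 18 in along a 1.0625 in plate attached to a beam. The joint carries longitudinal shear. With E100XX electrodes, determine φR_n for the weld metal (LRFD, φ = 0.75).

φR_n ≈ 658 kip

E100XX → F_EXX = 100 ksi.
Effective throat (given) t_e = 0.8125 in.
A_we = 0.8125 × 18 = 14.62 in².
F_nw = 0.6 F_EXX = 60 ksi.
φR_n = 0.75 × 60 × 14.62 = 658.1 kip.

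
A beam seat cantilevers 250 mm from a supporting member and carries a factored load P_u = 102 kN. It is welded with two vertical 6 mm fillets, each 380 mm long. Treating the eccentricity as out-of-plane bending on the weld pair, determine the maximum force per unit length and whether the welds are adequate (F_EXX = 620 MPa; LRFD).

f_max ≈ 547 N/mm; adequate

L_w = 2 × 380 = 760 mm; section modulus (unit throat) S = 2 × L²/6 = 48130 mm².
Direct shear f_v = P/L_w = 102×10³/760 = 134.2 N/mm.
Moment M = P × e = 102×10³ × 250 = 25500000 N·mm; bending f_b = M/S = 529.8 N/mm.
f_max = √(f_v² + f_b²) = √(134.2² + 529.8²) = 546.5 N/mm.
φr_n = 0.75 × 0.6 × 620 × (0.707 × 6) = 1184 N/mm → adequate.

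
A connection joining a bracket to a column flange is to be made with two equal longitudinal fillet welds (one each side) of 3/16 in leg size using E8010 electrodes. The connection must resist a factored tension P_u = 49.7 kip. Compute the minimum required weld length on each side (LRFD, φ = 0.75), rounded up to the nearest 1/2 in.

E80XX → F_EXX = 80 ksi.
Throat t_e = 0.707 × 0.1875 = 0.1326 in.
φr_n = 0.75 × 0.6 × 80 × 0.1326 = 4.772 kip/in.
L_req = P_u / φr_n = 49.7 / 4.772 = 10.41 in total.
Per side: 10.41 / 2 = 5.207 in.
Round up → use L = 5.5 in on each side.

L = 5.5 in on each side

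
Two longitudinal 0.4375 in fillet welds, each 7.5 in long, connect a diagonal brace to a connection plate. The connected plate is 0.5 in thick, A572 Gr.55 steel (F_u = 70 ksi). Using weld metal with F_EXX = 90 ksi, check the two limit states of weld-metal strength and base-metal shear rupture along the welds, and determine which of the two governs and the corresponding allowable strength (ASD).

t_e = 0.707 × 0.4375 = 0.3093 in; L = 15 in.
Weld metal: R_n/Ω = (1/2.0) × 0.6 × 90 × 0.3093 × 15 = 125.3 kip.
Base metal (shear rupture): R_n/Ω = (1/2.0) × 0.6 × 70 × 0.5 × 15 = 157.5 kip.
Governing: weld metal.

R_n/Ω ≈ 125 kip (weld metal governs)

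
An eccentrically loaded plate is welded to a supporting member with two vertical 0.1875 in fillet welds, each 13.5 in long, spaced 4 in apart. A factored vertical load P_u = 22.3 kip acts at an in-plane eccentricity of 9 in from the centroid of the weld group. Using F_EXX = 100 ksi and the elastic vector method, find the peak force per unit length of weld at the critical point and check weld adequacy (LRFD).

Total weld length L_w = 27 in. Treat welds as unit-width lines.
Polar moment about centroid: J = 2[d³/12 + d(b/2)²] = 2[13.5³/12 + 13.5×2²] = 518.1 in³.
Direct shear f_v = P/L_w = 22.3 / 27 = 0.8259 kip/in (vertical).
Torsion M = P·e = 22.3 × 9 = 200.7 kip·in.
Critical point at (x, y) = (2, 6.75) from centroid. f_tx = M·y/J = 2.615 kip/in; f_ty = M·x/J = 0.7748 kip/in.
Resultant f_max = √[f_tx² + (f_v + f_ty)²] = √[2.615² + (0.8259 + 0.7748)²] = 3.066 kip/in.
Capacity per unit length: φr_n = 0.75 × 0.6 × 100 × (0.707 × 0.1875) = 5.965 kip/in.
3.066 ≤ 5.965 → adequate.

f_max ≈ 3.07 kip/in; adequate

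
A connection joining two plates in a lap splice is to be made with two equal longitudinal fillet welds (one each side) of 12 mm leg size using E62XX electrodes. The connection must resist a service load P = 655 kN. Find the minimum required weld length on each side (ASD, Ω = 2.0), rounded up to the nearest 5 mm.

E62XX → F_EXX = 620 MPa.
Throat t_e = 0.707 × 12 = 8.484 mm.
r_n/Ω = (0.6 × 620 × 8.484) / 2.0 = 1578 N/mm = 1.578 kN/mm.
L_req = P / (r_n/Ω) = 655 / 1.578 = 415.1 mm total.
Per side: 415.1 / 2 = 207.5 mm.
Round up → use L = 210 mm on each side.

L = 210 mm on each side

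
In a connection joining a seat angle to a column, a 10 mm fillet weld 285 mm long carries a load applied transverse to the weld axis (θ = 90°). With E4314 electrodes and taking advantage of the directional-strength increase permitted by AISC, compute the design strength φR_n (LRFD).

φR_n ≈ 585 kN

E43XX → F_EXX = 430 MPa.
t_e = 0.707 × 10 = 7.07 mm; A_we = 7.07 × 285 = 2015 mm².
Directional factor: 1.0 + 0.5 sin^1.5(90°) = 1.5.
F_nw = 0.6 × 430 × 1.5 = 387 MPa.
φR_n = 0.75 × 387 × 2015 × 10⁻³ = 584.8 kN.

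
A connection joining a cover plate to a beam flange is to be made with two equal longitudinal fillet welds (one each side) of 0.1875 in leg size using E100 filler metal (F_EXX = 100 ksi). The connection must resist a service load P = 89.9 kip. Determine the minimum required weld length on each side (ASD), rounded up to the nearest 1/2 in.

L = 11.5 in on each side

Throat t_e = 0.707 × 0.1875 = 0.1326 in.
r_n/Ω = (0.6 × 100 × 0.1326) / 2.0 = 3.977 kip/in.
L_req = P / (r_n/Ω) = 89.9 / 3.977 = 22.61 in total.
Per side: 22.61 / 2 = 11.3 in.
Round up → use L = 11.5 in on each side.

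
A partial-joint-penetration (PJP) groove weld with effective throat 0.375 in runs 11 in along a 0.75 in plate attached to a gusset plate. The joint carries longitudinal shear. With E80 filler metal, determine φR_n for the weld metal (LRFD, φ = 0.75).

φR_n ≈ 148 kip

E80XX → F_EXX = 80 ksi.
Effective throat (given) t_e = 0.375 in.
A_we = 0.375 × 11 = 4.125 in².
F_nw = 0.6 F_EXX = 48 ksi.
φR_n = 0.75 × 48 × 4.125 = 148.5 kip.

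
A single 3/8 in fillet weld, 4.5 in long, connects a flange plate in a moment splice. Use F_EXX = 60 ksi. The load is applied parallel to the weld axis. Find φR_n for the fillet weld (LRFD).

Effective throat t_e = 0.707 × 0.375 = 0.2651 in.
Total length L = 4.5 in; A_we = 0.2651 × 4.5 = 1.193 in².
F_nw = 0.6 F_EXX = 0.6 × 60 = 36 ksi.
φR_n = 0.75 × 36 × 1.193 = 32.21 kip.

φR_n ≈ 32.2 kip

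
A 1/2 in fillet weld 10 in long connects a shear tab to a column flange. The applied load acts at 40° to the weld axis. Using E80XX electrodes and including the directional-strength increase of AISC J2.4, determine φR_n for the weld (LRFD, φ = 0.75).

E80XX → F_EXX = 80 ksi.
t_e = 0.707 × 0.5 = 0.3535 in; A_we = 0.3535 × 10 = 3.535 in².
Directional factor: 1.0 + 0.5 sin^1.5(40°) = 1.258.
F_nw = 0.6 × 80 × 1.258 = 60.37 ksi.
φR_n = 0.75 × 60.37 × 3.535 = 160.1 kips.

φR_n ≈ 160 kips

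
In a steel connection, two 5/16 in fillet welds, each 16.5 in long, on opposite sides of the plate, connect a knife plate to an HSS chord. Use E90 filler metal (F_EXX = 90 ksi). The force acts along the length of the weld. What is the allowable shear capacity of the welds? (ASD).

R_n/Ω ≈ 197 kips

Effective throat t_e = 0.707 × 0.3125 = 0.2209 in.
Total length L = 33 in; A_we = 0.2209 × 33 = 7.291 in².
F_nw = 0.6 F_EXX = 0.6 × 90 = 54 ksi.
R_n = 54 × 7.291 = 393.7 kips; R_n/Ω = 393.7/2.0 = 196.9 kips.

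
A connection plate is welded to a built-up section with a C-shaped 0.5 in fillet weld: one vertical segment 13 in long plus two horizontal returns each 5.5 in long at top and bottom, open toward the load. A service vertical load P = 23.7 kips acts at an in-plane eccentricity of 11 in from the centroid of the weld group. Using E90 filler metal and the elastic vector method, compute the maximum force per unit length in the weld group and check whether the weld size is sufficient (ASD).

E90XX → F_EXX = 90 ksi.
Total weld length L_w = 24 in. Treat welds as unit-width lines.
Centroid: x̄ = 2×5.5×2.75 / 24 = 1.26 in from the vertical weld.
Polar moment about centroid: J = I_x + I_y = [13³/12 + 2×5.5×6.5²] + [13×1.26² + 2(5.5³/12 + 5.5×1.49²)] = 720.6 in³.
Direct shear f_v = P/L_w = 23.7 / 24 = 0.9875 kip/in (vertical).
Torsion M = P·e = 23.7 × 11 = 260.7 kip·in.
Critical point at (x, y) = (4.24, 6.5) from centroid. f_tx = M·y/J = 2.352 kip/in; f_ty = M·x/J = 1.534 kip/in.
Resultant f_max = √[f_tx² + (f_v + f_ty)²] = √[2.352² + (0.9875 + 1.534)²] = 3.448 kip/in.
Capacity per unit length: r_n/Ω = (1/2.0) × 0.6 × 90 × (0.707 × 0.5) = 9.544 kip/in.
3.448 ≤ 9.544 → adequate.

f_max ≈ 3.45 kip/in; adequate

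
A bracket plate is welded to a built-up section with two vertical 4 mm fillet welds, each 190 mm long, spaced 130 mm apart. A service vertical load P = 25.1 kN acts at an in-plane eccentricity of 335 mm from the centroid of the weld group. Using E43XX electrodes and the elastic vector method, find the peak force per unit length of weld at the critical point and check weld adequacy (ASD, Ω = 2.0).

E43XX → F_EXX = 430 MPa.
Total weld length L_w = 380 mm. Treat welds as unit-width lines.
Polar moment about centroid: J = 2[d³/12 + d(b/2)²] = 2[190³/12 + 190×65²] = 2749000 mm³.
Direct shear f_v = P/L_w = 25.1×10³ / 380 = 66.05 N/mm (vertical).
Torsion M = P·e = 25.1×10³ × 335 = 8408500 N·mm.
Critical point at (x, y) = (65, 95) from centroid. f_tx = M·y/J = 290.6 N/mm; f_ty = M·x/J = 198.8 N/mm.
Resultant f_max = √[f_tx² + (f_v + f_ty)²] = √[290.6² + (66.05 + 198.8)²] = 393.2 N/mm.
Capacity per unit length: r_n/Ω = (1/2.0) × 0.6 × 430 × (0.707 × 4) = 364.8 N/mm.
393.2 > 364.8 → NOT adequate.

f_max ≈ 393 N/mm; NOT adequate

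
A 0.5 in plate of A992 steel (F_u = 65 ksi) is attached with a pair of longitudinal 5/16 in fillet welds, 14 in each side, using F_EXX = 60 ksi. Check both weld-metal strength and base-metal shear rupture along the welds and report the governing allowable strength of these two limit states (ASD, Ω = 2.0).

t_e = 0.707 × 0.3125 = 0.2209 in; L = 28 in.
Weld metal: R_n/Ω = (1/2.0) × 0.6 × 60 × 0.2209 × 28 = 111.4 kips.
Base metal (shear rupture): R_n/Ω = (1/2.0) × 0.6 × 65 × 0.5 × 28 = 273 kips.
Governing: weld metal.

R_n/Ω ≈ 111 kips (weld metal governs)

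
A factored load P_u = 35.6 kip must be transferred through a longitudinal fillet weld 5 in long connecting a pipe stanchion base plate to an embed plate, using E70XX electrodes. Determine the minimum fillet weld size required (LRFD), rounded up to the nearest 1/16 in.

E70XX → F_EXX = 70 ksi.
Total weld length L = 5 in.
Required throat t_e = P_u / (φ × 0.6 F_EXX × L) = 35.6 / (0.75 × 0.6 × 70 × 5) = 0.226 in.
Required leg w = t_e / 0.707 = 0.3197 in → use 3/8 in.

w = 3/8 in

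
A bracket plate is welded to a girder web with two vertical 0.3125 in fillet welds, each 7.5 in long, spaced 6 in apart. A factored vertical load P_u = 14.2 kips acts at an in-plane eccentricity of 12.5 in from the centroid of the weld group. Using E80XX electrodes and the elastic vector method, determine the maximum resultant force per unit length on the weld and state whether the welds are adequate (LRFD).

E80XX → F_EXX = 80 ksi.
Total weld length L_w = 15 in. Treat welds as unit-width lines.
Polar moment about centroid: J = 2[d³/12 + d(b/2)²] = 2[7.5³/12 + 7.5×3²] = 205.3 in³.
Direct shear f_v = P/L_w = 14.2 / 15 = 0.9467 kip/in (vertical).
Torsion M = P·e = 14.2 × 12.5 = 177.5 kip·in.
Critical point at (x, y) = (3, 3.75) from centroid. f_tx = M·y/J = 3.242 kip/in; f_ty = M·x/J = 2.594 kip/in.
Resultant f_max = √[f_tx² + (f_v + f_ty)²] = √[3.242² + (0.9467 + 2.594)²] = 4.8 kip/in.
Capacity per unit length: φr_n = 0.75 × 0.6 × 80 × (0.707 × 0.3125) = 7.954 kip/in.
4.8 ≤ 7.954 → adequate.

f_max ≈ 4.8 kip/in; adequate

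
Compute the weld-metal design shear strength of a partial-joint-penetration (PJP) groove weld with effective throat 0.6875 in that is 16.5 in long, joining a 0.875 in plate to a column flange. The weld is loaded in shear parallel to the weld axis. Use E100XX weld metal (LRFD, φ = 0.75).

φR_n ≈ 510 kips

E100XX → F_EXX = 100 ksi.
Effective throat (given) t_e = 0.6875 in.
A_we = 0.6875 × 16.5 = 11.34 in².
F_nw = 0.6 F_EXX = 60 ksi.
φR_n = 0.75 × 60 × 11.34 = 510.5 kips.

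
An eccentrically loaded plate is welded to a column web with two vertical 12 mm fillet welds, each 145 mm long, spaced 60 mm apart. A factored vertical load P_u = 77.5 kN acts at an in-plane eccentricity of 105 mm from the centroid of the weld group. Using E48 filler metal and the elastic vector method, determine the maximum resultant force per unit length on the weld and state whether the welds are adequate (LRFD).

f_max ≈ 964 N/mm; adequate

E48XX → F_EXX = 480 MPa.
Total weld length L_w = 290 mm. Treat welds as unit-width lines.
Polar moment about centroid: J = 2[d³/12 + d(b/2)²] = 2[145³/12 + 145×30²] = 769100 mm³.
Direct shear f_v = P/L_w = 77.5×10³ / 290 = 267.2 N/mm (vertical).
Torsion M = P·e = 77.5×10³ × 105 = 8137500 N·mm.
Critical point at (x, y) = (30, 72.5) from centroid. f_tx = M·y/J = 767.1 N/mm; f_ty = M·x/J = 317.4 N/mm.
Resultant f_max = √[f_tx² + (f_v + f_ty)²] = √[767.1² + (267.2 + 317.4)²] = 964.5 N/mm.
Capacity per unit length: φr_n = 0.75 × 0.6 × 480 × (0.707 × 12) = 1833 N/mm.
964.5 ≤ 1833 → adequate.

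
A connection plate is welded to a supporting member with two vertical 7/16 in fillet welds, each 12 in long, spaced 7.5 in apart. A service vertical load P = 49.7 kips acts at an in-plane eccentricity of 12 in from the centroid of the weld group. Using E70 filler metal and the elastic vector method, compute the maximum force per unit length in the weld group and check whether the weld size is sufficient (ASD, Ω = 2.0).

f_max ≈ 8.04 kip/in; NOT adequate

E70XX → F_EXX = 70 ksi.
Total weld length L_w = 24 in. Treat welds as unit-width lines.
Polar moment about centroid: J = 2[d³/12 + d(b/2)²] = 2[12³/12 + 12×3.75²] = 625.5 in³.
Direct shear f_v = P/L_w = 49.7 / 24 = 2.071 kip/in (vertical).
Torsion M = P·e = 49.7 × 12 = 596.4 kip·in.
Critical point at (x, y) = (3.75, 6) from centroid. f_tx = M·y/J = 5.721 kip/in; f_ty = M·x/J = 3.576 kip/in.
Resultant f_max = √[f_tx² + (f_v + f_ty)²] = √[5.721² + (2.071 + 3.576)²] = 8.038 kip/in.
Capacity per unit length: r_n/Ω = (1/2.0) × 0.6 × 70 × (0.707 × 0.4375) = 6.496 kip/in.
8.038 > 6.496 → NOT adequate.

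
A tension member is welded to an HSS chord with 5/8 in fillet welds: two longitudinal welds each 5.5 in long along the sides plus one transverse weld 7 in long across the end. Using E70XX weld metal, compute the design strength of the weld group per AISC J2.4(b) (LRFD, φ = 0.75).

E70XX → F_EXX = 70 ksi.
t_e = 0.707 × 0.625 = 0.4419 in.
R_nwl = 0.6 × 70 × 0.4419 × 11 = 204.1 kips (longitudinal, 2 welds).
R_nwt = 0.6 × 70 × 0.4419 × 7 = 129.9 kips (transverse, base value).
(i) R_nwl + R_nwt = 334.1 kips; (ii) 0.85 R_nwl + 1.5 R_nwt = 368.4 kips.
R_n = max = 368.4 kips [governs: (ii)]; φR_n = 276.3 kips.

φR_n ≈ 276 kips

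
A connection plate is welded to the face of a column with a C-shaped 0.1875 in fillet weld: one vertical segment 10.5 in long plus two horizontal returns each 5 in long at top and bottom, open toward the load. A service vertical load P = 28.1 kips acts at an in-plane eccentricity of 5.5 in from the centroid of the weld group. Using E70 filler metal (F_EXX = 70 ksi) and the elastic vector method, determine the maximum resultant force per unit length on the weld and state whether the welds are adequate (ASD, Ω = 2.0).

Total weld length L_w = 20.5 in. Treat welds as unit-width lines.
Centroid: x̄ = 2×5×2.5 / 20.5 = 1.22 in from the vertical weld.
Polar moment about centroid: J = I_x + I_y = [10.5³/12 + 2×5×5.25²] + [10.5×1.22² + 2(5³/12 + 5×1.28²)] = 424.9 in³.
Direct shear f_v = P/L_w = 28.1 / 20.5 = 1.371 kip/in (vertical).
Torsion M = P·e = 28.1 × 5.5 = 154.55 kip·in.
Critical point at (x, y) = (3.78, 5.25) from centroid. f_tx = M·y/J = 1.909 kip/in; f_ty = M·x/J = 1.375 kip/in.
Resultant f_max = √[f_tx² + (f_v + f_ty)²] = √[1.909² + (1.371 + 1.375)²] = 3.344 kip/in.
Capacity per unit length: r_n/Ω = (1/2.0) × 0.6 × 70 × (0.707 × 0.1875) = 2.784 kip/in.
3.344 > 2.784 → NOT adequate.

f_max ≈ 3.34 kip/in; NOT adequate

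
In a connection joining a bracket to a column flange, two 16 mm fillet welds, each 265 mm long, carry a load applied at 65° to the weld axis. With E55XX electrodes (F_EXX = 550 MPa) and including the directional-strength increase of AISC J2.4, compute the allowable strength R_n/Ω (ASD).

R_n/Ω ≈ 1420 kN

t_e = 0.707 × 16 = 11.31 mm; A_we = 11.31 × 530 = 5995 mm².
Directional factor: 1.0 + 0.5 sin^1.5(65°) = 1.431.
F_nw = 0.6 × 550 × 1.431 = 472.4 MPa.
R_n/Ω = (472.4 × 5995) / 2.0 × 10⁻³ = 1416 kN.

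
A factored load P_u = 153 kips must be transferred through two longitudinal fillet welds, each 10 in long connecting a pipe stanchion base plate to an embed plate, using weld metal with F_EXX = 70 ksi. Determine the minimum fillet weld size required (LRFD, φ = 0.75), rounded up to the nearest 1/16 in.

Total weld length L = 20 in.
Required throat t_e = P_u / (φ × 0.6 F_EXX × L) = 153 / (0.75 × 0.6 × 70 × 20) = 0.2429 in.
Required leg w = t_e / 0.707 = 0.3435 in → use 3/8 in.

w = 3/8 in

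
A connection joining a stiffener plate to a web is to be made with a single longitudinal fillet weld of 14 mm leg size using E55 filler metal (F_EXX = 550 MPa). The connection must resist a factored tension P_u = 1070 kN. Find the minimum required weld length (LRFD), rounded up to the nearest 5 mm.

L = 440 mm

Throat t_e = 0.707 × 14 = 9.898 mm.
φr_n = 0.75 × 0.6 × 550 × 9.898 × 10⁻³ = 2.45 kN/mm.
L_req = P_u / φr_n = 1070 / 2.45 = 436.8 mm total.
Round up → use L = 440 mm.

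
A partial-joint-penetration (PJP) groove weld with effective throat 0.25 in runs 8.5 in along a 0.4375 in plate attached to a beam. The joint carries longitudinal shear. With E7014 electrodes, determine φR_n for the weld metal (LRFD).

E70XX → F_EXX = 70 ksi.
Effective throat (given) t_e = 0.25 in.
A_we = 0.25 × 8.5 = 2.125 in².
F_nw = 0.6 F_EXX = 42 ksi.
φR_n = 0.75 × 42 × 2.125 = 66.94 kips.

φR_n ≈ 66.9 kips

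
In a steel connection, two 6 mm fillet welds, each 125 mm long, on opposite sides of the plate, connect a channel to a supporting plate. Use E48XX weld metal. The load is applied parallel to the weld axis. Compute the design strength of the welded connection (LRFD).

φR_n ≈ 229 kN

E48XX → F_EXX = 480 MPa.
Effective throat t_e = 0.707 × 6 = 4.242 mm.
Total length L = 250 mm; A_we = 4.242 × 250 = 1060 mm².
F_nw = 0.6 F_EXX = 0.6 × 480 = 288 MPa.
φR_n = 0.75 × 288 × 1060 × 10⁻³ = 229.1 kN.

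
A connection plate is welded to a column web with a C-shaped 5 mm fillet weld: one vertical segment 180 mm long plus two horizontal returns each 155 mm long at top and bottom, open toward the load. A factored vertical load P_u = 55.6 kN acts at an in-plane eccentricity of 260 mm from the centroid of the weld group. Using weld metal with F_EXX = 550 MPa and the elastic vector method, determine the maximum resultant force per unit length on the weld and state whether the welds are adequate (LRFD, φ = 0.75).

Total weld length L_w = 490 mm. Treat welds as unit-width lines.
Centroid: x̄ = 2×155×77.5 / 490 = 49.03 mm from the vertical weld.
Polar moment about centroid: J = I_x + I_y = [180³/12 + 2×155×90²] + [180×49.03² + 2(155³/12 + 155×28.47²)] = 4302000 mm³.
Direct shear f_v = P/L_w = 55.6×10³ / 490 = 113.5 N/mm (vertical).
Torsion M = P·e = 55.6×10³ × 260 = 14456000 N·mm.
Critical point at (x, y) = (106, 90) from centroid. f_tx = M·y/J = 302.5 N/mm; f_ty = M·x/J = 356.1 N/mm.
Resultant f_max = √[f_tx² + (f_v + f_ty)²] = √[302.5² + (113.5 + 356.1)²] = 558.6 N/mm.
Capacity per unit length: φr_n = 0.75 × 0.6 × 550 × (0.707 × 5) = 874.9 N/mm.
558.6 ≤ 874.9 → adequate.

f_max ≈ 559 N/mm; adequate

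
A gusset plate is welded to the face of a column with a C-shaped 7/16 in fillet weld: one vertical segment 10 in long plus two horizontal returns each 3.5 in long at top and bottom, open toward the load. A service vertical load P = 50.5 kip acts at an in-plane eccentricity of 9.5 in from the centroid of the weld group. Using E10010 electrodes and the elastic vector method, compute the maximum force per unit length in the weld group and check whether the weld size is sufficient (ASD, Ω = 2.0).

f_max ≈ 11.6 kip/in; NOT adequate

E100XX → F_EXX = 100 ksi.
Total weld length L_w = 17 in. Treat welds as unit-width lines.
Centroid: x̄ = 2×3.5×1.75 / 17 = 0.7206 in from the vertical weld.
Polar moment about centroid: J = I_x + I_y = [10³/12 + 2×3.5×5²] + [10×0.7206² + 2(3.5³/12 + 3.5×1.029²)] = 278.1 in³.
Direct shear f_v = P/L_w = 50.5 / 17 = 2.971 kip/in (vertical).
Torsion M = P·e = 50.5 × 9.5 = 479.75 kip·in.
Critical point at (x, y) = (2.779, 5) from centroid. f_tx = M·y/J = 8.626 kip/in; f_ty = M·x/J = 4.795 kip/in.
Resultant f_max = √[f_tx² + (f_v + f_ty)²] = √[8.626² + (2.971 + 4.795)²] = 11.61 kip/in.
Capacity per unit length: r_n/Ω = (1/2.0) × 0.6 × 100 × (0.707 × 0.4375) = 9.279 kip/in.
11.61 > 9.279 → NOT adequate.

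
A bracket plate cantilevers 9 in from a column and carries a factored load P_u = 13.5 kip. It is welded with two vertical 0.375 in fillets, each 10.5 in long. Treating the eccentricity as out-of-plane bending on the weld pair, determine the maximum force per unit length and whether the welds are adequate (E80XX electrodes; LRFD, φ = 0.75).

E80XX → F_EXX = 80 ksi.
L_w = 2 × 10.5 = 21 in; section modulus (unit throat) S = 2 × L²/6 = 36.75 in².
Direct shear f_v = P/L_w = 13.5/21 = 0.6429 kip/in.
Moment M = P × e = 13.5 × 9 = 121.5 kip·in; bending f_b = M/S = 3.306 kip/in.
f_max = √(f_v² + f_b²) = √(0.6429² + 3.306²) = 3.368 kip/in.
φr_n = 0.75 × 0.6 × 80 × (0.707 × 0.375) = 9.544 kip/in → adequate.

f_max ≈ 3.37 kip/in; adequate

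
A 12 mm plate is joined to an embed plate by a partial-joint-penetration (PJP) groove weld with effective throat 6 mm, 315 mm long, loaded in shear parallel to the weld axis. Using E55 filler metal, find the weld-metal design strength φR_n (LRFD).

E55XX → F_EXX = 550 MPa.
Effective throat (given) t_e = 6 mm.
A_we = 6 × 315 = 1890 mm².
F_nw = 0.6 F_EXX = 330 MPa.
φR_n = 0.75 × 330 × 1890 × 10⁻³ = 467.8 kN.

φR_n ≈ 468 kN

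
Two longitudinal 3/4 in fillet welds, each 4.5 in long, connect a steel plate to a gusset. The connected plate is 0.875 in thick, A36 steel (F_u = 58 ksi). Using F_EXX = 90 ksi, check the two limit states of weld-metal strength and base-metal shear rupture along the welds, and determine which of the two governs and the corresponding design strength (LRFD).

t_e = 0.707 × 0.75 = 0.5302 in; L = 9 in.
Weld metal: φR_n = 0.75 × 0.6 × 90 × 0.5302 × 9 = 193.3 kip.
Base metal (shear rupture): φR_n = 0.75 × 0.6 × 58 × 0.875 × 9 = 205.5 kip.
Governing: weld metal.

φR_n ≈ 193 kip (weld metal governs)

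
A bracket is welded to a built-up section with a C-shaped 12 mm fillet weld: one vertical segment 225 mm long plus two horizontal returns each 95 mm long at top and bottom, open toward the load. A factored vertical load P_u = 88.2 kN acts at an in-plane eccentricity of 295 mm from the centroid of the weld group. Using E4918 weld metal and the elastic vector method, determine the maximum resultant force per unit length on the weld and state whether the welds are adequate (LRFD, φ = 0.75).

f_max ≈ 1070 N/mm; adequate

E49XX → F_EXX = 490 MPa.
Total weld length L_w = 415 mm. Treat welds as unit-width lines.
Centroid: x̄ = 2×95×47.5 / 415 = 21.75 mm from the vertical weld.
Polar moment about centroid: J = I_x + I_y = [225³/12 + 2×95×112.5²] + [225×21.75² + 2(95³/12 + 95×25.75²)] = 3729000 mm³.
Direct shear f_v = P/L_w = 88.2×10³ / 415 = 212.5 N/mm (vertical).
Torsion M = P·e = 88.2×10³ × 295 = 26019000 N·mm.
Critical point at (x, y) = (73.25, 112.5) from centroid. f_tx = M·y/J = 784.9 N/mm; f_ty = M·x/J = 511.1 N/mm.
Resultant f_max = √[f_tx² + (f_v + f_ty)²] = √[784.9² + (212.5 + 511.1)²] = 1068 N/mm.
Capacity per unit length: φr_n = 0.75 × 0.6 × 490 × (0.707 × 12) = 1871 N/mm.
1068 ≤ 1871 → adequate.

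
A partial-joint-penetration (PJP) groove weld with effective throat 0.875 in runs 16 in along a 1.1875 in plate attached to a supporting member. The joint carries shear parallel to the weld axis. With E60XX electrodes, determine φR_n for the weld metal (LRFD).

E60XX → F_EXX = 60 ksi.
Effective throat (given) t_e = 0.875 in.
A_we = 0.875 × 16 = 14 in².
F_nw = 0.6 F_EXX = 36 ksi.
φR_n = 0.75 × 36 × 14 = 378 kip.

φR_n ≈ 378 kip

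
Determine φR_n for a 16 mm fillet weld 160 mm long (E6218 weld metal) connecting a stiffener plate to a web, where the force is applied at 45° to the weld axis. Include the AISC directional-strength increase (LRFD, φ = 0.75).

E62XX → F_EXX = 620 MPa.
t_e = 0.707 × 16 = 11.31 mm; A_we = 11.31 × 160 = 1810 mm².
Directional factor: 1.0 + 0.5 sin^1.5(45°) = 1.297.
F_nw = 0.6 × 620 × 1.297 = 482.6 MPa.
φR_n = 0.75 × 482.6 × 1810 × 10⁻³ = 655.1 kN.

φR_n ≈ 655 kN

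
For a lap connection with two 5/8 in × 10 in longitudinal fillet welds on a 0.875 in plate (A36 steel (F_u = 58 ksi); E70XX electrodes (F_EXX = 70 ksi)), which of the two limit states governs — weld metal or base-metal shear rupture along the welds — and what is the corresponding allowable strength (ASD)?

t_e = 0.707 × 0.625 = 0.4419 in; L = 20 in.
Weld metal: R_n/Ω = (1/2.0) × 0.6 × 70 × 0.4419 × 20 = 185.6 kip.
Base metal (shear rupture): R_n/Ω = (1/2.0) × 0.6 × 58 × 0.875 × 20 = 304.5 kip.
Governing: weld metal.

R_n/Ω ≈ 186 kip (weld metal governs)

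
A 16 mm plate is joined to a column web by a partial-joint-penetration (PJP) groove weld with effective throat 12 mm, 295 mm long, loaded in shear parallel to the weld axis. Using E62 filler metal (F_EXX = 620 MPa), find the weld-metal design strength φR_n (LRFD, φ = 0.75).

Effective throat (given) t_e = 12 mm.
A_we = 12 × 295 = 3540 mm².
F_nw = 0.6 F_EXX = 372 MPa.
φR_n = 0.75 × 372 × 3540 × 10⁻³ = 987.7 kN.

φR_n ≈ 988 kN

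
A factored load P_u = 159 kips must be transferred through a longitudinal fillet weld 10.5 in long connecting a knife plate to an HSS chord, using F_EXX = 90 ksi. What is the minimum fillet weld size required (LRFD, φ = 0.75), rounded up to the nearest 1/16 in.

Total weld length L = 10.5 in.
Required throat t_e = P_u / (φ × 0.6 F_EXX × L) = 159 / (0.75 × 0.6 × 90 × 10.5) = 0.3739 in.
Required leg w = t_e / 0.707 = 0.5289 in → use 9/16 in.

w = 9/16 in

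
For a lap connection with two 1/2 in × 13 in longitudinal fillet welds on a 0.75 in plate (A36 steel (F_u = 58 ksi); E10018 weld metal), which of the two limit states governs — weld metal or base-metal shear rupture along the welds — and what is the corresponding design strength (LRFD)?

E100XX → F_EXX = 100 ksi.
t_e = 0.707 × 0.5 = 0.3535 in; L = 26 in.
Weld metal: φR_n = 0.75 × 0.6 × 100 × 0.3535 × 26 = 413.6 kips.
Base metal (shear rupture): φR_n = 0.75 × 0.6 × 58 × 0.75 × 26 = 508.9 kips.
Governing: weld metal.

φR_n ≈ 414 kips (weld metal governs)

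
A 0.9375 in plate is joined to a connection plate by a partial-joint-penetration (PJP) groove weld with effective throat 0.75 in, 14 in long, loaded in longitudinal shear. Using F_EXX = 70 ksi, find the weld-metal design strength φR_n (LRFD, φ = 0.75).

Effective throat (given) t_e = 0.75 in.
A_we = 0.75 × 14 = 10.5 in².
F_nw = 0.6 F_EXX = 42 ksi.
φR_n = 0.75 × 42 × 10.5 = 330.8 kip.

φR_n ≈ 331 kip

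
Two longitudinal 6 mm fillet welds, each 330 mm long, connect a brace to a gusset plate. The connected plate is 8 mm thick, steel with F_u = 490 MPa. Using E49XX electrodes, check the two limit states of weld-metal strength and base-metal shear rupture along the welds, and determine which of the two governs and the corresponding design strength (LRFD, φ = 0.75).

E49XX → F_EXX = 490 MPa.
t_e = 0.707 × 6 = 4.242 mm; L = 660 mm.
Weld metal: φR_n = 0.75 × 0.6 × 490 × 4.242 × 660 × 10⁻³ = 617.3 kN.
Base metal (shear rupture): φR_n = 0.75 × 0.6 × 490 × 8 × 660 × 10⁻³ = 1164 kN.
Governing: weld metal.

φR_n ≈ 617 kN (weld metal governs)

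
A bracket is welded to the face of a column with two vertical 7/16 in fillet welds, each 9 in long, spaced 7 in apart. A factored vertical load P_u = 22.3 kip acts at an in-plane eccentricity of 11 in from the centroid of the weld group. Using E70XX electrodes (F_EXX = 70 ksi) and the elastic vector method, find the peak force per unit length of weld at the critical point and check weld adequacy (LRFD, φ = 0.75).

Total weld length L_w = 18 in. Treat welds as unit-width lines.
Polar moment about centroid: J = 2[d³/12 + d(b/2)²] = 2[9³/12 + 9×3.5²] = 342 in³.
Direct shear f_v = P/L_w = 22.3 / 18 = 1.239 kip/in (vertical).
Torsion M = P·e = 22.3 × 11 = 245.3 kip·in.
Critical point at (x, y) = (3.5, 4.5) from centroid. f_tx = M·y/J = 3.228 kip/in; f_ty = M·x/J = 2.51 kip/in.
Resultant f_max = √[f_tx² + (f_v + f_ty)²] = √[3.228² + (1.239 + 2.51)²] = 4.947 kip/in.
Capacity per unit length: φr_n = 0.75 × 0.6 × 70 × (0.707 × 0.4375) = 9.743 kip/in.
4.947 ≤ 9.743 → adequate.

f_max ≈ 4.95 kip/in; adequate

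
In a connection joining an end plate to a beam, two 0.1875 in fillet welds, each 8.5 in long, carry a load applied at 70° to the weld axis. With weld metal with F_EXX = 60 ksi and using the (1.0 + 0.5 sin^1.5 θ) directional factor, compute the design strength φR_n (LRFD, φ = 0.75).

t_e = 0.707 × 0.1875 = 0.1326 in; A_we = 0.1326 × 17 = 2.254 in².
Directional factor: 1.0 + 0.5 sin^1.5(70°) = 1.455.
F_nw = 0.6 × 60 × 1.455 = 52.4 ksi.
φR_n = 0.75 × 52.4 × 2.254 = 88.56 kip.

φR_n ≈ 88.6 kip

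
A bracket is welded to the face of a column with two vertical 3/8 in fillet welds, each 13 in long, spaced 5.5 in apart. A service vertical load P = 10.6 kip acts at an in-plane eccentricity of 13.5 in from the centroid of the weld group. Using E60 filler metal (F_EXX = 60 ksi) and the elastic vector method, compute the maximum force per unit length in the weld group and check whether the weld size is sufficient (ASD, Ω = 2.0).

f_max ≈ 1.99 kip/in; adequate

Total weld length L_w = 26 in. Treat welds as unit-width lines.
Polar moment about centroid: J = 2[d³/12 + d(b/2)²] = 2[13³/12 + 13×2.75²] = 562.8 in³.
Direct shear f_v = P/L_w = 10.6 / 26 = 0.4077 kip/in (vertical).
Torsion M = P·e = 10.6 × 13.5 = 143.1 kip·in.
Critical point at (x, y) = (2.75, 6.5) from centroid. f_tx = M·y/J = 1.653 kip/in; f_ty = M·x/J = 0.6992 kip/in.
Resultant f_max = √[f_tx² + (f_v + f_ty)²] = √[1.653² + (0.4077 + 0.6992)²] = 1.989 kip/in.
Capacity per unit length: r_n/Ω = (1/2.0) × 0.6 × 60 × (0.707 × 0.375) = 4.772 kip/in.
1.989 ≤ 4.772 → adequate.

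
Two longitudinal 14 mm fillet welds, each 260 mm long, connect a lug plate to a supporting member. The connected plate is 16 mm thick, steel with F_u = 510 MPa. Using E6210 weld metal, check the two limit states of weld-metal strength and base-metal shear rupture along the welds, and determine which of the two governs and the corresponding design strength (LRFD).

E62XX → F_EXX = 620 MPa.
t_e = 0.707 × 14 = 9.898 mm; L = 520 mm.
Weld metal: φR_n = 0.75 × 0.6 × 620 × 9.898 × 520 × 10⁻³ = 1436 kN.
Base metal (shear rupture): φR_n = 0.75 × 0.6 × 510 × 16 × 520 × 10⁻³ = 1909 kN.
Governing: weld metal.

φR_n ≈ 1440 kN (weld metal governs)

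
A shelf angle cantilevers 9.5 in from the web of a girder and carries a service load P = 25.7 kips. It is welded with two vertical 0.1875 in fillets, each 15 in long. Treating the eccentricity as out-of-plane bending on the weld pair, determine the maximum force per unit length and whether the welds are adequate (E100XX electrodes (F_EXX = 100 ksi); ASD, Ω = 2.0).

f_max ≈ 3.37 kip/in; adequate

L_w = 2 × 15 = 30 in; section modulus (unit throat) S = 2 × L²/6 = 75 in².
Direct shear f_v = P/L_w = 25.7/30 = 0.8567 kip/in.
Moment M = P × e = 25.7 × 9.5 = 244.15 kip·in; bending f_b = M/S = 3.255 kip/in.
f_max = √(f_v² + f_b²) = √(0.8567² + 3.255²) = 3.366 kip/in.
r_n/Ω = (1/2.0) × 0.6 × 100 × (0.707 × 0.1875) = 3.977 kip/in → adequate.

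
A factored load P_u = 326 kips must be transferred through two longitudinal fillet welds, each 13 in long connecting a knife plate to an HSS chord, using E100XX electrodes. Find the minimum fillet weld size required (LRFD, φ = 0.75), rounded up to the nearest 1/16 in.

w = 7/16 in

E100XX → F_EXX = 100 ksi.
Total weld length L = 26 in.
Required throat t_e = P_u / (φ × 0.6 F_EXX × L) = 326 / (0.75 × 0.6 × 100 × 26) = 0.2786 in.
Required leg w = t_e / 0.707 = 0.3941 in → use 7/16 in.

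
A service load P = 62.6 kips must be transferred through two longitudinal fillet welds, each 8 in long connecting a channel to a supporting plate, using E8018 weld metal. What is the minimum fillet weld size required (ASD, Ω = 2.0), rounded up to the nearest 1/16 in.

E80XX → F_EXX = 80 ksi.
Total weld length L = 16 in.
Required throat t_e = P × Ω / (0.6 F_EXX × L) = 62.6 × 2.0 / (0.6 × 80 × 16) = 0.163 in.
Required leg w = t_e / 0.707 = 0.2306 in → use 1/4 in.

w = 1/4 in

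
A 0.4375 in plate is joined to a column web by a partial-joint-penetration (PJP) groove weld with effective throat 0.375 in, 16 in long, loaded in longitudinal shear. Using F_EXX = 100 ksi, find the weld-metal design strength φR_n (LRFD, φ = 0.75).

Effective throat (given) t_e = 0.375 in.
A_we = 0.375 × 16 = 6 in².
F_nw = 0.6 F_EXX = 60 ksi.
φR_n = 0.75 × 60 × 6 = 270 kip.

φR_n ≈ 270 kip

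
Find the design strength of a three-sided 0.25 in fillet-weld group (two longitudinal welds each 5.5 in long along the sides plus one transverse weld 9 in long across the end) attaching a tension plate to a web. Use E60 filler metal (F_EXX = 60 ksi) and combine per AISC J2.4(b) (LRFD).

φR_n ≈ 109 kips

t_e = 0.707 × 0.25 = 0.1767 in.
R_nwl = 0.6 × 60 × 0.1767 × 11 = 69.99 kips (longitudinal, 2 welds).
R_nwt = 0.6 × 60 × 0.1767 × 9 = 57.27 kips (transverse, base value).
(i) R_nwl + R_nwt = 127.3 kips; (ii) 0.85 R_nwl + 1.5 R_nwt = 145.4 kips.
R_n = max = 145.4 kips [governs: (ii)]; φR_n = 109 kips.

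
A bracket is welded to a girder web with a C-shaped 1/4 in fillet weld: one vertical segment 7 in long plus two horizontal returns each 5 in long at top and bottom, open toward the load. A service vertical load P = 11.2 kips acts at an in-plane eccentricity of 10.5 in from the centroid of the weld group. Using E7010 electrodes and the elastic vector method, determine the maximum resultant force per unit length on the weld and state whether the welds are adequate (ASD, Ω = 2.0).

f_max ≈ 3.46 kip/in; adequate

E70XX → F_EXX = 70 ksi.
Total weld length L_w = 17 in. Treat welds as unit-width lines.
Centroid: x̄ = 2×5×2.5 / 17 = 1.471 in from the vertical weld.
Polar moment about centroid: J = I_x + I_y = [7³/12 + 2×5×3.5²] + [7×1.471² + 2(5³/12 + 5×1.029²)] = 197.7 in³.
Direct shear f_v = P/L_w = 11.2 / 17 = 0.6588 kip/in (vertical).
Torsion M = P·e = 11.2 × 10.5 = 117.6 kip·in.
Critical point at (x, y) = (3.529, 3.5) from centroid. f_tx = M·y/J = 2.082 kip/in; f_ty = M·x/J = 2.1 kip/in.
Resultant f_max = √[f_tx² + (f_v + f_ty)²] = √[2.082² + (0.6588 + 2.1)²] = 3.457 kip/in.
Capacity per unit length: r_n/Ω = (1/2.0) × 0.6 × 70 × (0.707 × 0.25) = 3.712 kip/in.
3.457 ≤ 3.712 → adequate.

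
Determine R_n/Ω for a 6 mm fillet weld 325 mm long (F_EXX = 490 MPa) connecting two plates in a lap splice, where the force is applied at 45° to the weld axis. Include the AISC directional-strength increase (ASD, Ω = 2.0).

R_n/Ω ≈ 263 kN

t_e = 0.707 × 6 = 4.242 mm; A_we = 4.242 × 325 = 1379 mm².
Directional factor: 1.0 + 0.5 sin^1.5(45°) = 1.297.
F_nw = 0.6 × 490 × 1.297 = 381.4 MPa.
R_n/Ω = (381.4 × 1379) / 2.0 × 10⁻³ = 262.9 kN.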